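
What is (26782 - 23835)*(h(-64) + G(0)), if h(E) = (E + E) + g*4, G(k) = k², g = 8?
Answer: -282912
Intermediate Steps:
h(E) = 32 + 2*E (h(E) = (E + E) + 8*4 = 2*E + 32 = 32 + 2*E)
(26782 - 23835)*(h(-64) + G(0)) = (26782 - 23835)*((32 + 2*(-64)) + 0²) = 2947*((32 - 128) + 0) = 2947*(-96 + 0) = 2947*(-96) = -282912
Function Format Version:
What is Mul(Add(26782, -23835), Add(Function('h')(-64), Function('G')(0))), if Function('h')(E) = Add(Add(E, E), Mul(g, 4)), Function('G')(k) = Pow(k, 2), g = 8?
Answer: -282912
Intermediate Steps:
Function('h')(E) = Add(32, Mul(2, E)) (Function('h')(E) = Add(Add(E, E), Mul(8, 4)) = Add(Mul(2, E), 32) = Add(32, Mul(2, E)))
Mul(Add(26782, -23835), Add(Function('h')(-64), Function('G')(0))) = Mul(Add(26782, -23835), Add(Add(32, Mul(2, -64)), Pow(0, 2))) = Mul(2947, Add(Add(32, -128), 0)) = Mul(2947, Add(-96, 0)) = Mul(2947, -96) = -282912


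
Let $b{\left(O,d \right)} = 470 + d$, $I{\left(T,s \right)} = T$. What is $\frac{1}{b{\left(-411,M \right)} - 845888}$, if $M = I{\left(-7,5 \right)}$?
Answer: $- \frac{1}{845425} \approx -1.1828 \cdot 10^{-6}$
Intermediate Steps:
$M = -7$
$\frac{1}{b{\left(-411,M \right)} - 845888} = \frac{1}{\left(470 - 7\right) - 845888} = \frac{1}{463 - 845888} = \frac{1}{-845425} = - \frac{1}{845425}$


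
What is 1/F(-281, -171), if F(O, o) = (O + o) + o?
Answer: -1/623 ≈ -0.0016051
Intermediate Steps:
F(O, o) = O + 2*o
1/F(-281, -171) = 1/(-281 + 2*(-171)) = 1/(-281 - 342) = 1/(-623) = -1/623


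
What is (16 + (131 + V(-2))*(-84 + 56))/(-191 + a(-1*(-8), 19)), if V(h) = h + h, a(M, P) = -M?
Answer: 3540/199 ≈ 17.789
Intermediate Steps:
V(h) = 2*h
(16 + (131 + V(-2))*(-84 + 56))/(-191 + a(-1*(-8), 19)) = (16 + (131 + 2*(-2))*(-84 + 56))/(-191 - (-1)*(-8)) = (16 + (131 - 4)*(-28))/(-191 - 1*8) = (16 + 127*(-28))/(-191 - 8) = (16 - 3556)/(-199) = -3540*(-1/199) = 3540/199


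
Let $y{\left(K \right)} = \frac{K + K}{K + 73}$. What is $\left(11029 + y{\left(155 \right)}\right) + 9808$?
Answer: $\frac{2375573}{114} \approx 20838.0$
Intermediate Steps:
$y{\left(K \right)} = \frac{2 K}{73 + K}$
$\left(11029 + y{\left(155 \right)}\right) + 9808 = \left(11029 + 2 \cdot 155 \frac{1}{73 + 155}\right) + 9808 = \left(11029 + 2 \cdot 155 \cdot \frac{1}{228}\right) + 9808 = \left(11029 + \frac{155}{114}\right) + 9808 = \frac{1257461}{114} + 9808 = \frac{2375573}{114}$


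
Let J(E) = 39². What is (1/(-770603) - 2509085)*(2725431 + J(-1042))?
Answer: -5272584675449555712/770603 ≈ -6.8422e+12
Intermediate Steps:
J(E) = 1521
(1/(-770603) - 2509085)*(2725431 + J(-1042)) = (1/(-770603) - 2509085)*(2725431 + 1521) = (-1/770603 - 2509085)*2726952 = -1933508428256/770603*2726952 = -5272584675449555712/770603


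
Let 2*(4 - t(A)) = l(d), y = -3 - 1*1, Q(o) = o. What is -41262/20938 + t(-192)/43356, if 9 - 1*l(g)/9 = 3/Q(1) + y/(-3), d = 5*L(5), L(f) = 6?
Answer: -894655609/453893964 ≈ -1.9711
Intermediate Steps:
y = -4 (y = -3 - 1 = -4)
d = 30 (d = 5*6 = 30)
l(g) = 42 (l(g) = 81 - 9*(3/1 - 4/(-3)) = 81 - 9*(3*1 - 4*(-⅓)) = 81 - 9*(3 + 4/3) = 81 - 9*13/3 = 81 - 39 = 42)
t(A) = -17 (t(A) = 4 - ½*42 = 4 - 21 = -17)
-41262/20938 + t(-192)/43356 = -41262/20938 - 17/43356 = -41262*1/20938 - 17*1/43356 = -20631/10469 - 17/43356 = -894655609/453893964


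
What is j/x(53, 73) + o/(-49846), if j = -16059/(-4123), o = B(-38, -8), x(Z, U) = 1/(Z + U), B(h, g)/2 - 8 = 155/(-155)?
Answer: 7204288103/14679647 ≈ 490.77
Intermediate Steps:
B(h, g) = 14 (B(h, g) = 16 + 2*(155/(-155)) = 16 + 2*(155*(-1/155)) = 16 + 2*(-1) = 16 - 2 = 14)
x(Z, U) = 1/(U + Z)
o = 14
j = 16059/4123 (j = -16059*(-1/4123) = 16059/4123 ≈ 3.8950)
j/x(53, 73) + o/(-49846) = 16059/(4123*(1/(73 + 53))) + 14/(-49846) = 16059/(4123*(1/126)) + 14*(-1/49846) = 16059/(4123*(1/126)) - 7/24923 = (16059/4123)*126 - 7/24923 = 289062/589 - 7/24923 = 7204288103/14679647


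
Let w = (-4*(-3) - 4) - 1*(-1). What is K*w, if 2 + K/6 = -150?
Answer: -8208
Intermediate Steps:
K = -912 (K = -12 + 6*(-150) = -12 - 900 = -912)
w = 9 (w = (12 - 4) + 1 = 8 + 1 = 9)
K*w = -912*9 = -8208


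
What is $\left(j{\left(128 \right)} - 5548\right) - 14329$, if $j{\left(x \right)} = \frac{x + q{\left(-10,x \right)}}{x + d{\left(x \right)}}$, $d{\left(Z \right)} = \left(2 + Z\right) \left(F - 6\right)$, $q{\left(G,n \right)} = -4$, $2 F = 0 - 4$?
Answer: $- \frac{4531987}{228} \approx -19877.0$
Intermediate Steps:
$F = -2$ ($F = \frac{0 - 4}{2} = \frac{1}{2} \left(-4\right) = -2$)
$d{\left(Z \right)} = -16 - 8 Z$ ($d{\left(Z \right)} = \left(2 + Z\right) \left(-2 - 6\right) = \left(2 + Z\right) \left(-8\right) = -16 - 8 Z$)
$j{\left(x \right)} = \frac{-4 + x}{-16 - 7 x}$ ($j{\left(x \right)} = \frac{x - 4}{x - \left(16 + 8 x\right)} = \frac{-4 + x}{-16 - 7 x}$)
$\left(j{\left(128 \right)} - 5548\right) - 14329 = \left(\frac{4 - 128}{16 + 7 \cdot 128} - 5548\right) - 14329 = \left(\frac{4 - 128}{16 + 896} - 5548\right) - 14329 = \left(\frac{1}{912} \left(-124\right) - 5548\right) - 14329 = \left(- \frac{31}{228} - 5548\right) - 14329 = - \frac{1264975}{228} - 14329 = - \frac{4531987}{228}$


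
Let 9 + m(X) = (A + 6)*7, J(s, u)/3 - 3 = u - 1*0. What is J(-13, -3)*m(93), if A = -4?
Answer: 0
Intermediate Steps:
J(s, u) = 9 + 3*u (J(s, u) = 9 + 3*(u - 1*0) = 9 + 3*(u + 0) = 9 + 3*u)
m(X) = 5 (m(X) = -9 + (-4 + 6)*7 = -9 + 2*7 = -9 + 14 = 5)
J(-13, -3)*m(93) = (9 + 3*(-3))*5 = (9 - 9)*5 = 0*5 = 0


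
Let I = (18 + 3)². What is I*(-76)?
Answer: -33516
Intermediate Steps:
I = 441 (I = 21² = 441)
I*(-76) = 441*(-76) = -33516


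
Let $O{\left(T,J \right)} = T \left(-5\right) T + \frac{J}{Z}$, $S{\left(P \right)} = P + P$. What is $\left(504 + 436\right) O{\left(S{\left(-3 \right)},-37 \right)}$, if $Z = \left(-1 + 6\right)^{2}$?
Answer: $- \frac{852956}{5} \approx -1.7059 \cdot 10^{5}$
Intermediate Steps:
$S{\left(P \right)} = 2 P$
$Z = 25$ ($Z = 5^{2} = 25$)
$O{\left(T,J \right)} = - 5 T^{2} + \frac{J}{25}$ ($O{\left(T,J \right)} = T \left(-5\right) T + \frac{J}{25} = - 5 T T + \frac{J}{25} = - 5 T^{2} + \frac{J}{25}$)
$\left(504 + 436\right) O{\left(S{\left(-3 \right)},-37 \right)} = \left(504 + 436\right) \left(- 5 \left(2 \left(-3\right)\right)^{2} + \frac{1}{25} \left(-37\right)\right) = 940 \left(- 5 \left(-6\right)^{2} - \frac{37}{25}\right) = 940 \left(\left(-5\right) 36 - \frac{37}{25}\right) = 940 \left(-180 - \frac{37}{25}\right) = 940 \left(- \frac{4537}{25}\right) = - \frac{852956}{5}$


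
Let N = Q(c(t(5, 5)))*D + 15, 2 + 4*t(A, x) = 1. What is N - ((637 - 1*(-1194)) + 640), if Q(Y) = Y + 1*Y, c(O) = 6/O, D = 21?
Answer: -3464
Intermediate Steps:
t(A, x) = -¼ (t(A, x) = -½ + (¼)*1 = -½ + ¼ = -¼)
Q(Y) = 2*Y (Q(Y) = Y + Y = 2*Y)
N = -993 (N = (2*(6/(-¼)))*21 + 15 = (2*(6*(-4)))*21 + 15 = (2*(-24))*21 + 15 = -48*21 + 15 = -1008 + 15 = -993)
N - ((637 - 1*(-1194)) + 640) = -993 - ((637 - 1*(-1194)) + 640) = -993 - ((637 + 1194) + 640) = -993 - (1831 + 640) = -993 - 1*2471 = -993 - 2471 = -3464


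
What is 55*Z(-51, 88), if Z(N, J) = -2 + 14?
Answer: 660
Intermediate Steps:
Z(N, J) = 12
55*Z(-51, 88) = 55*12 = 660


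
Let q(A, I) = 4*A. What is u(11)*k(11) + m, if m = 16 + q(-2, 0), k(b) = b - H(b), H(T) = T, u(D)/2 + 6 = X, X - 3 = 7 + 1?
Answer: 8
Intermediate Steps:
X = 11 (X = 3 + (7 + 1) = 3 + 8 = 11)
u(D) = 10 (u(D) = -12 + 2*11 = -12 + 22 = 10)
k(b) = 0 (k(b) = b - b = 0)
m = 8 (m = 16 + 4*(-2) = 16 - 8 = 8)
u(11)*k(11) + m = 10*0 + 8 = 0 + 8 = 8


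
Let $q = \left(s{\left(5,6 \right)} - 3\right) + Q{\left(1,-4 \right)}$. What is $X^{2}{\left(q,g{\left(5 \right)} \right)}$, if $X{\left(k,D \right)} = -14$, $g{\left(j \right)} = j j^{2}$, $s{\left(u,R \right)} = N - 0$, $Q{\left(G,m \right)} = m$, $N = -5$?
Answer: $196$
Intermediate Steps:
$s{\left(u,R \right)} = -5$ ($s{\left(u,R \right)} = -5 - 0 = -5 + 0 = -5$)
$g{\left(j \right)} = j^{3}$
$q = -12$ ($q = \left(-5 - 3\right) - 4 = -8 - 4 = -12$)
$X^{2}{\left(q,g{\left(5 \right)} \right)} = \left(-14\right)^{2} = 196$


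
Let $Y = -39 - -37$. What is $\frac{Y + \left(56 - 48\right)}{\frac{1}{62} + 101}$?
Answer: $\frac{372}{6263} \approx 0.059396$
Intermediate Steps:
$Y = -2$ ($Y = -39 + 37 = -2$)
$\frac{Y + \left(56 - 48\right)}{\frac{1}{62} + 101} = \frac{-2 + \left(56 - 48\right)}{\frac{1}{62} + 101} = \frac{-2 + 8}{\frac{6263}{62}} = 6 \cdot \frac{62}{6263} = \frac{372}{6263}$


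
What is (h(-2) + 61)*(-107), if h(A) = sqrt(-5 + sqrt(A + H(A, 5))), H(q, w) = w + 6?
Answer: -6527 - 107*I*sqrt(2) ≈ -6527.0 - 151.32*I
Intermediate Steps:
H(q, w) = 6 + w
h(A) = sqrt(-5 + sqrt(11 + A)) (h(A) = sqrt(-5 + sqrt(A + (6 + 5))) = sqrt(-5 + sqrt(A + 11)) = sqrt(-5 + sqrt(11 + A)))
(h(-2) + 61)*(-107) = (sqrt(-5 + sqrt(11 - 2)) + 61)*(-107) = (sqrt(-5 + sqrt(9)) + 61)*(-107) = (sqrt(-5 + 3) + 61)*(-107) = (sqrt(-2) + 61)*(-107) = (I*sqrt(2) + 61)*(-107) = (61 + I*sqrt(2))*(-107) = -6527 - 107*I*sqrt(2)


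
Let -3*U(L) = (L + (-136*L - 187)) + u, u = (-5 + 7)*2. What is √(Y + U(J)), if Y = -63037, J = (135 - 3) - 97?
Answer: I*√61401 ≈ 247.79*I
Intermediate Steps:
u = 4 (u = 2*2 = 4)
J = 35 (J = 132 - 97 = 35)
U(L) = 61 + 45*L (U(L) = -((L + (-136*L - 187)) + 4)/3 = -((L + (-187 - 136*L)) + 4)/3 = -((-187 - 135*L) + 4)/3 = -(-183 - 135*L)/3 = 61 + 45*L)
√(Y + U(J)) = √(-63037 + (61 + 45*35)) = √(-63037 + (61 + 1575)) = √(-63037 + 1636) = √(-61401) = I*√61401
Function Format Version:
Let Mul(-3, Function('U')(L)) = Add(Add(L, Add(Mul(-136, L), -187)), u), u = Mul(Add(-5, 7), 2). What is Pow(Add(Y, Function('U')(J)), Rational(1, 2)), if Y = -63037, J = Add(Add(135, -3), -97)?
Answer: Mul(I, Pow(61401, Rational(1, 2))) ≈ Mul(247.79, I)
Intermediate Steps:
u = 4 (u = Mul(2, 2) = 4)
J = 35 (J = Add(132, -97) = 35)
Function('U')(L) = Add(61, Mul(45, L)) (Function('U')(L) = Mul(Rational(-1, 3), Add(Add(L, Add(Mul(-136, L), -187)), 4)) = Mul(Rational(-1, 3), Add(Add(L, Add(-187, Mul(-136, L))), 4)) = Mul(Rational(-1, 3), Add(Add(-187, Mul(-135, L)), 4)) = Mul(Rational(-1, 3), Add(-183, Mul(-135, L))) = Add(61, Mul(45, L)))
Pow(Add(Y, Function('U')(J)), Rational(1, 2)) = Pow(Add(-63037, Add(61, Mul(45, 35))), Rational(1, 2)) = Pow(Add(-63037, Add(61, 1575)), Rational(1, 2)) = Pow(Add(-63037, 1636), Rational(1, 2)) = Pow(-61401, Rational(1, 2)) = Mul(I, Pow(61401, Rational(1, 2)))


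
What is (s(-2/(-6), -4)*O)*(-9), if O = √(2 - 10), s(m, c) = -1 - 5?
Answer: 108*I*√2 ≈ 152.74*I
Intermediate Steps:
s(m, c) = -6
O = 2*I*√2 (O = √(-8) = 2*I*√2 ≈ 2.8284*I)
(s(-2/(-6), -4)*O)*(-9) = -12*I*√2*(-9) = 108*I*√2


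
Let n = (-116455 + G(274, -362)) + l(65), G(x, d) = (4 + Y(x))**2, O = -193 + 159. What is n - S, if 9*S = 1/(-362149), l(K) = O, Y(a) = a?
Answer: -127782463904/3259341 ≈ -39205.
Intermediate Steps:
O = -34
l(K) = -34
S = -1/3259341 (S = (1/9)/(-362149) = (1/9)*(-1/362149) = -1/3259341 ≈ -3.0681e-7)
G(x, d) = (4 + x)**2
n = -39205 (n = (-116455 + (4 + 274)**2) - 34 = (-116455 + 278**2) - 34 = (-116455 + 77284) - 34 = -39171 - 34 = -39205)
n - S = -39205 - 1*(-1/3259341) = -39205 + 1/3259341 = -127782463904/3259341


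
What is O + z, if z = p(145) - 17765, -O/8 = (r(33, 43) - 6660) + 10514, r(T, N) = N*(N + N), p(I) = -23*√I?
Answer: -78181 - 23*√145 ≈ -78458.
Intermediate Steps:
r(T, N) = 2*N² (r(T, N) = N*(2*N) = 2*N²)
O = -60416 (O = -8*((2*43² - 6660) + 10514) = -8*((2*1849 - 6660) + 10514) = -8*((3698 - 6660) + 10514) = -8*(-2962 + 10514) = -8*7552 = -60416)
z = -17765 - 23*√145 (z = -23*√145 - 17765 = -17765 - 23*√145 ≈ -18042.)
O + z = -60416 + (-17765 - 23*√145) = -78181 - 23*√145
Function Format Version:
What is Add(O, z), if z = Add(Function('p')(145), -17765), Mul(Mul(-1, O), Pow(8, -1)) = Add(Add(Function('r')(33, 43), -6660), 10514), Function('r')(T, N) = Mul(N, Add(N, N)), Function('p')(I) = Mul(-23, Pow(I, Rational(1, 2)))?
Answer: Add(-78181, Mul(-23, Pow(145, Rational(1, 2)))) ≈ -78458.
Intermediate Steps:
Function('r')(T, N) = Mul(2, Pow(N, 2)) (Function('r')(T, N) = Mul(N, Mul(2, N)) = Mul(2, Pow(N, 2)))
O = -60416 (O = Mul(-8, Add(Add(Mul(2, Pow(43, 2)), -6660), 10514)) = Mul(-8, Add(Add(Mul(2, 1849), -6660), 10514)) = Mul(-8, Add(Add(3698, -6660), 10514)) = Mul(-8, Add(-2962, 10514)) = Mul(-8, 7552) = -60416)
z = Add(-17765, Mul(-23, Pow(145, Rational(1, 2)))) (z = Add(Mul(-23, Pow(145, Rational(1, 2))), -17765) = Add(-17765, Mul(-23, Pow(145, Rational(1, 2)))) ≈ -18042.)
Add(O, z) = Add(-60416, Add(-17765, Mul(-23, Pow(145, Rational(1, 2))))) = Add(-78181, Mul(-23, Pow(145, Rational(1, 2))))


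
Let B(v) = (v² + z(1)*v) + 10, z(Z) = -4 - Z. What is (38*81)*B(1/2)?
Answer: 47709/2 ≈ 23855.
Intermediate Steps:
B(v) = 10 + v² - 5*v (B(v) = (v² + (-4 - 1*1)*v) + 10 = (v² + (-4 - 1)*v) + 10 = (v² - 5*v) + 10 = 10 + v² - 5*v)
(38*81)*B(1/2) = (38*81)*(10 + (1/2)² - 5/2) = 3078*(10 + (½)² - 5*½) = 3078*(10 + ¼ - 5/2) = 3078*(31/4) = 47709/2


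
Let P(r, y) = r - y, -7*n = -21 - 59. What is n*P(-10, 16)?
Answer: -2080/7 ≈ -297.14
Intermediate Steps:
n = 80/7 (n = -(-21 - 59)/7 = -1/7*(-80) = 80/7 ≈ 11.429)
n*P(-10, 16) = 80*(-10 - 1*16)/7 = 80*(-10 - 16)/7 = (80/7)*(-26) = -2080/7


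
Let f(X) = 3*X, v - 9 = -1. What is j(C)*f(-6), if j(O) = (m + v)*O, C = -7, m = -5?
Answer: 378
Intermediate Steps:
v = 8 (v = 9 - 1 = 8)
j(O) = 3*O (j(O) = (-5 + 8)*O = 3*O)
j(C)*f(-6) = (3*(-7))*(3*(-6)) = -21*(-18) = 378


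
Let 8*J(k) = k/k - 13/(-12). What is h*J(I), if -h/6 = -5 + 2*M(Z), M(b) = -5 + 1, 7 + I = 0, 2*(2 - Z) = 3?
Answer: 325/16 ≈ 20.313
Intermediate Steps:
Z = ½ (Z = 2 - ½*3 = 2 - 3/2 = ½ ≈ 0.50000)
I = -7 (I = -7 + 0 = -7)
J(k) = 25/96 (J(k) = (k/k - 13/(-12))/8 = (1 - 13*(-1/12))/8 = (1 + 13/12)/8 = (⅛)*(25/12) = 25/96)
M(b) = -4
h = 78 (h = -6*(-5 + 2*(-4)) = -6*(-5 - 8) = -6*(-13) = 78)
h*J(I) = 78*(25/96) = 325/16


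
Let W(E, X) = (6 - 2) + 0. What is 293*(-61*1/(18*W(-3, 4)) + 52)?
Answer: 1079119/72 ≈ 14988.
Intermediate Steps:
W(E, X) = 4 (W(E, X) = 4 + 0 = 4)
293*(-61*1/(18*W(-3, 4)) + 52) = 293*(-61/(-6*(-3)*4) + 52) = 293*(-61/(18*4) + 52) = 293*(-61/72 + 52) = 293*(3683/72) = 1079119/72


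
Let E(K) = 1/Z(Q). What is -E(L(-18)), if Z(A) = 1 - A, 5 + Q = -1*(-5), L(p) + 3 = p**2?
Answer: -1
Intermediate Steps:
L(p) = -3 + p**2
Q = 0 (Q = -5 - 1*(-5) = -5 + 5 = 0)
E(K) = 1 (E(K) = 1/(1 - 1*0) = 1/(1 + 0) = 1/1 = 1)
-E(L(-18)) = -1*1 = -1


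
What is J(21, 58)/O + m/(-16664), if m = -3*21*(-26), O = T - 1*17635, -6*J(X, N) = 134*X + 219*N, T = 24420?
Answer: -27103467/56532620 ≈ -0.47943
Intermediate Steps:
J(X, N) = -73*N/2 - 67*X/3 (J(X, N) = -(134*X + 219*N)/6 = -73*N/2 - 67*X/3)
O = 6785 (O = 24420 - 1*17635 = 24420 - 17635 = 6785)
m = 1638 (m = -63*(-26) = 1638)
J(21, 58)/O + m/(-16664) = (-73/2*58 - 67/3*21)/6785 + 1638/(-16664) = (-2117 - 469)*(1/6785) + 1638*(-1/16664) = -2586*1/6785 - 819/8332 = -2586/6785 - 819/8332 = -27103467/56532620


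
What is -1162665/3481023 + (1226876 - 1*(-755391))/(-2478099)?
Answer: -35829728912/31598240349 ≈ -1.1339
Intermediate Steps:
-1162665/3481023 + (1226876 - 1*(-755391))/(-2478099) = -1162665*1/3481023 + (1226876 + 755391)*(-1/2478099) = -55365/165763 + 1982267*(-1/2478099) = -55365/165763 - 1982267/2478099 = -35829728912/31598240349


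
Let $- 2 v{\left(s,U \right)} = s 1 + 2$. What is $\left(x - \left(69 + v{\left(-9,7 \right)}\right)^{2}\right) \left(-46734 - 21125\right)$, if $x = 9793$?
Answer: $- \frac{1231437273}{4} \approx -3.0786 \cdot 10^{8}$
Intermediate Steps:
$v{\left(s,U \right)} = -1 - \frac{s}{2}$ ($v{\left(s,U \right)} = - \frac{s 1 + 2}{2} = - \frac{s + 2}{2} = - \frac{2 + s}{2} = -1 - \frac{s}{2}$)
$\left(x - \left(69 + v{\left(-9,7 \right)}\right)^{2}\right) \left(-46734 - 21125\right) = \left(9793 - \left(69 - - \frac{7}{2}\right)^{2}\right) \left(-46734 - 21125\right) = \left(9793 - \left(69 + \left(-1 + \frac{9}{2}\right)\right)^{2}\right) \left(-67859\right) = \left(9793 - \left(69 + \frac{7}{2}\right)^{2}\right) \left(-67859\right) = \left(9793 - \left(\frac{145}{2}\right)^{2}\right) \left(-67859\right) = \left(9793 - \frac{21025}{4}\right) \left(-67859\right) = \frac{18147}{4} \left(-67859\right) = - \frac{1231437273}{4}$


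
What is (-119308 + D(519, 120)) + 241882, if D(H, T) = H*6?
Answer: 125688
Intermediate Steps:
D(H, T) = 6*H
(-119308 + D(519, 120)) + 241882 = (-119308 + 6*519) + 241882 = (-119308 + 3114) + 241882 = -116194 + 241882 = 125688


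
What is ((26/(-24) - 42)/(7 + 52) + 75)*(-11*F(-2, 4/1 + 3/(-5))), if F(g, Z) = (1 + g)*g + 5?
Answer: -4048891/708 ≈ -5718.8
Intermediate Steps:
F(g, Z) = 5 + g*(1 + g) (F(g, Z) = g*(1 + g) + 5 = 5 + g*(1 + g))
((26/(-24) - 42)/(7 + 52) + 75)*(-11*F(-2, 4/1 + 3/(-5))) = ((26/(-24) - 42)/(7 + 52) + 75)*(-11*(5 - 2 + (-2)²)) = ((26*(-1/24) - 42)/59 + 75)*(-11*(5 - 2 + 4)) = ((-13/12 - 42)*(1/59) + 75)*(-11*7) = (-517/12*1/59 + 75)*(-77) = (-517/708 + 75)*(-77) = (52583/708)*(-77) = -4048891/708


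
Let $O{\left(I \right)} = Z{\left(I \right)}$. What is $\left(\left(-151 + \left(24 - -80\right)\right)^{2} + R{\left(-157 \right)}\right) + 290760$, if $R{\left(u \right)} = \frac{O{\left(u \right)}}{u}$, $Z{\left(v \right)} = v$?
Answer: $292970$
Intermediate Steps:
$O{\left(I \right)} = I$
$R{\left(u \right)} = 1$ ($R{\left(u \right)} = \frac{u}{u} = 1$)
$\left(\left(-151 + \left(24 - -80\right)\right)^{2} + R{\left(-157 \right)}\right) + 290760 = \left(\left(-151 + \left(24 - -80\right)\right)^{2} + 1\right) + 290760 = \left(\left(-151 + \left(24 + 80\right)\right)^{2} + 1\right) + 290760 = \left(\left(-151 + 104\right)^{2} + 1\right) + 290760 = \left(\left(-47\right)^{2} + 1\right) + 290760 = \left(2209 + 1\right) + 290760 = 2210 + 290760 = 292970$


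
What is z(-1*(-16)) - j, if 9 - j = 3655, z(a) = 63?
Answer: 3709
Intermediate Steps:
j = -3646 (j = 9 - 1*3655 = 9 - 3655 = -3646)
z(-1*(-16)) - j = 63 - 1*(-3646) = 63 + 3646 = 3709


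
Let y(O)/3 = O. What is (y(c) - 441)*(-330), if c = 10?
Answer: 135630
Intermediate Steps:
y(O) = 3*O
(y(c) - 441)*(-330) = (3*10 - 441)*(-330) = (30 - 441)*(-330) = -411*(-330) = 135630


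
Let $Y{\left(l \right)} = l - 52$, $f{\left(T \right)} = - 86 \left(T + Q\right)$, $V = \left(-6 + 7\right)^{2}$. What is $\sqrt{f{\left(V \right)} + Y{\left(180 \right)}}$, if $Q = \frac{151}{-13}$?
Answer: $\frac{2 \sqrt{43979}}{13} \approx 32.263$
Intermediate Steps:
$Q = - \frac{151}{13}$ ($Q = 151 \left(- \frac{1}{13}\right) = - \frac{151}{13} \approx -11.615$)
$V = 1$ ($V = 1^{2} = 1$)
$f{\left(T \right)} = \frac{12986}{13} - 86 T$ ($f{\left(T \right)} = - 86 \left(T - \frac{151}{13}\right) = - 86 \left(- \frac{151}{13} + T\right) = \frac{12986}{13} - 86 T$)
$Y{\left(l \right)} = -52 + l$
$\sqrt{f{\left(V \right)} + Y{\left(180 \right)}} = \sqrt{\left(\frac{12986}{13} - 86\right) + \left(-52 + 180\right)} = \sqrt{\left(\frac{12986}{13} - 86\right) + 128} = \sqrt{\frac{11868}{13} + 128} = \sqrt{\frac{13532}{13}} = \frac{2 \sqrt{43979}}{13}$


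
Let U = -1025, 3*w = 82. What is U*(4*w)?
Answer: -336200/3 ≈ -1.1207e+5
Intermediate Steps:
w = 82/3 (w = (⅓)*82 = 82/3 ≈ 27.333)
U*(4*w) = -4100*82/3 = -1025*328/3 = -336200/3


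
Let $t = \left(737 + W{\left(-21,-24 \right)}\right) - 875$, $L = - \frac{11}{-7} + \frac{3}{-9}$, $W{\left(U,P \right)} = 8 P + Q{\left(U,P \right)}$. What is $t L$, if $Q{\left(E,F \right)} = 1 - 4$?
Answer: $- \frac{2886}{7} \approx -412.29$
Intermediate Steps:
$Q{\left(E,F \right)} = -3$ ($Q{\left(E,F \right)} = 1 - 4 = -3$)
$W{\left(U,P \right)} = -3 + 8 P$ ($W{\left(U,P \right)} = 8 P - 3 = -3 + 8 P$)
$L = \frac{26}{21}$ ($L = \left(-11\right) \left(- \frac{1}{7}\right) + 3 \left(- \frac{1}{9}\right) = \frac{11}{7} - \frac{1}{3} = \frac{26}{21} \approx 1.2381$)
$t = -333$ ($t = \left(737 + \left(-3 + 8 \left(-24\right)\right)\right) - 875 = \left(737 - 195\right) - 875 = 542 - 875 = -333$)
$t L = \left(-333\right) \frac{26}{21} = - \frac{2886}{7}$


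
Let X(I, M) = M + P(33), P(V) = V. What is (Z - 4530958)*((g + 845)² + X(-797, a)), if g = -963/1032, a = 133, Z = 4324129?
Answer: -17441474393254653/118336 ≈ -1.4739e+11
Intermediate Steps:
g = -321/344 (g = -963/1032 = -1*321/344 = -321/344 ≈ -0.93314)
X(I, M) = 33 + M (X(I, M) = M + 33 = 33 + M)
(Z - 4530958)*((g + 845)² + X(-797, a)) = (4324129 - 4530958)*((-321/344 + 845)² + (33 + 133)) = -206829*((290359/344)² + 166) = -206829*(84308348881/118336 + 166) = -206829*84327992657/118336 = -17441474393254653/118336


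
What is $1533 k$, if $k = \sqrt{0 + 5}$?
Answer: $1533 \sqrt{5} \approx 3427.9$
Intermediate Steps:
$k = \sqrt{5} \approx 2.2361$
$1533 k = 1533 \sqrt{5}$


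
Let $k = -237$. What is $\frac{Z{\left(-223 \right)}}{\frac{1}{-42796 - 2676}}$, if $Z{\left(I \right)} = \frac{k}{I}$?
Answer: $- \frac{10776864}{223} \approx -48327.0$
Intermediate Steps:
$Z{\left(I \right)} = - \frac{237}{I}$
$\frac{Z{\left(-223 \right)}}{\frac{1}{-42796 - 2676}} = \frac{\left(-237\right) \frac{1}{-223}}{\frac{1}{-42796 - 2676}} = \frac{\left(-237\right) \left(- \frac{1}{223}\right)}{\frac{1}{-45472}} = \frac{237}{223 \left(- \frac{1}{45472}\right)} = \frac{237}{223} \left(-45472\right) = - \frac{10776864}{223}$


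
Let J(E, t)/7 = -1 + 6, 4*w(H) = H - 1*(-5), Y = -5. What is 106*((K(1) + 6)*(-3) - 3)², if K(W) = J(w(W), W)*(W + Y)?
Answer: 16875306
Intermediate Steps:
w(H) = 5/4 + H/4 (w(H) = (H - 1*(-5))/4 = (H + 5)/4 = (5 + H)/4 = 5/4 + H/4)
J(E, t) = 35 (J(E, t) = 7*(-1 + 6) = 7*5 = 35)
K(W) = -175 + 35*W (K(W) = 35*(W - 5) = 35*(-5 + W) = -175 + 35*W)
106*((K(1) + 6)*(-3) - 3)² = 106*(((-175 + 35*1) + 6)*(-3) - 3)² = 106*(((-175 + 35) + 6)*(-3) - 3)² = 106*((-140 + 6)*(-3) - 3)² = 106*(-134*(-3) - 3)² = 106*(402 - 3)² = 106*399² = 106*159201 = 16875306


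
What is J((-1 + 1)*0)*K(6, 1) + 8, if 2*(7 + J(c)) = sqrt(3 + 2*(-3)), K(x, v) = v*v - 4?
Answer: 29 - 3*I*sqrt(3)/2 ≈ 29.0 - 2.5981*I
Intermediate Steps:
K(x, v) = -4 + v**2 (K(x, v) = v**2 - 4 = -4 + v**2)
J(c) = -7 + I*sqrt(3)/2 (J(c) = -7 + sqrt(3 + 2*(-3))/2 = -7 + sqrt(3 - 6)/2 = -7 + sqrt(-3)/2 = -7 + (I*sqrt(3))/2 = -7 + I*sqrt(3)/2)
J((-1 + 1)*0)*K(6, 1) + 8 = (-7 + I*sqrt(3)/2)*(-4 + 1**2) + 8 = (-7 + I*sqrt(3)/2)*(-4 + 1) + 8 = (-7 + I*sqrt(3)/2)*(-3) + 8 = (21 - 3*I*sqrt(3)/2) + 8 = 29 - 3*I*sqrt(3)/2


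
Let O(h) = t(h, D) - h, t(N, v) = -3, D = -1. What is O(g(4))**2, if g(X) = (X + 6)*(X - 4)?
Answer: 9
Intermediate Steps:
g(X) = (-4 + X)*(6 + X) (g(X) = (6 + X)*(-4 + X) = (-4 + X)*(6 + X))
O(h) = -3 - h
O(g(4))**2 = (-3 - (-24 + 4**2 + 2*4))**2 = (-3 - (-24 + 16 + 8))**2 = (-3 - 1*0)**2 = (-3 + 0)**2 = (-3)**2 = 9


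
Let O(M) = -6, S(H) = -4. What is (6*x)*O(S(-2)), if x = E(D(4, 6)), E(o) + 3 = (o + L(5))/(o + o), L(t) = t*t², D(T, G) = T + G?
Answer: -135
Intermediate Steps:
D(T, G) = G + T
L(t) = t³
E(o) = -3 + (125 + o)/(2*o) (E(o) = -3 + (o + 5³)/(o + o) = -3 + (o + 125)/((2*o)) = -3 + (125 + o)*(1/(2*o)) = -3 + (125 + o)/(2*o))
x = 15/4 (x = 5*(25 - (6 + 4))/(2*(6 + 4)) = (5/2)*(25 - 1*10)/10 = (5/2)*(⅒)*(25 - 10) = (5/2)*(⅒)*15 = 15/4 ≈ 3.7500)
(6*x)*O(S(-2)) = (6*(15/4))*(-6) = (45/2)*(-6) = -135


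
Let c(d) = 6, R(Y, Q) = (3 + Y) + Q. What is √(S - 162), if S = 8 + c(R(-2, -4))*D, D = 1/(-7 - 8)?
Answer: 2*I*√965/5 ≈ 12.426*I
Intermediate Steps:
R(Y, Q) = 3 + Q + Y
D = -1/15 (D = 1/(-15) = -1/15 ≈ -0.066667)
S = 38/5 (S = 8 + 6*(-1/15) = 8 - ⅖ = 38/5 ≈ 7.6000)
√(S - 162) = √(38/5 - 162) = √(-772/5) = 2*I*√965/5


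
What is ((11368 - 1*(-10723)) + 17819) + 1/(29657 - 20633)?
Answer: 360147841/9024 ≈ 39910.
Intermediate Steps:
((11368 - 1*(-10723)) + 17819) + 1/(29657 - 20633) = ((11368 + 10723) + 17819) + 1/9024 = (22091 + 17819) + 1/9024 = 39910 + 1/9024 = 360147841/9024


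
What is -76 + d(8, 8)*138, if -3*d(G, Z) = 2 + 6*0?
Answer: -168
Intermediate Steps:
d(G, Z) = -⅔ (d(G, Z) = -(2 + 6*0)/3 = -(2 + 0)/3 = -⅓*2 = -⅔)
-76 + d(8, 8)*138 = -76 - ⅔*138 = -76 - 92 = -168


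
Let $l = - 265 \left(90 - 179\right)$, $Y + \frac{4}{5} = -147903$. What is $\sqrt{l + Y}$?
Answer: $\frac{9 i \sqrt{38370}}{5} \approx 352.59 i$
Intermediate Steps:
$Y = - \frac{739519}{5}$ ($Y = - \frac{4}{5} - 147903 = - \frac{739519}{5} \approx -1.479 \cdot 10^{5}$)
$l = 23585$ ($l = \left(-265\right) \left(-89\right) = 23585$)
$\sqrt{l + Y} = \sqrt{23585 - \frac{739519}{5}} = \sqrt{- \frac{621594}{5}} = \frac{9 i \sqrt{38370}}{5}$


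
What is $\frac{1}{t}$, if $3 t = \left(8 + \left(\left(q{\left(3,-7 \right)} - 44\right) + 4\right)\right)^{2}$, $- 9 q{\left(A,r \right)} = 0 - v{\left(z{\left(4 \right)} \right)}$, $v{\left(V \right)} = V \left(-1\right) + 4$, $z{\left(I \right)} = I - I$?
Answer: $\frac{243}{80656} \approx 0.0030128$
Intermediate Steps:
$z{\left(I \right)} = 0$
$v{\left(V \right)} = 4 - V$ ($v{\left(V \right)} = - V + 4 = 4 - V$)
$q{\left(A,r \right)} = \frac{4}{9}$ ($q{\left(A,r \right)} = - \frac{0 - \left(4 - 0\right)}{9} = - \frac{0 - \left(4 + 0\right)}{9} = - \frac{0 - 4}{9} = \left(- \frac{1}{9}\right) \left(-4\right) = \frac{4}{9}$)
$t = \frac{80656}{243}$ ($t = \frac{\left(8 + \left(\left(\frac{4}{9} - 44\right) + 4\right)\right)^{2}}{3} = \frac{\left(8 + \left(- \frac{392}{9} + 4\right)\right)^{2}}{3} = \frac{\left(8 - \frac{356}{9}\right)^{2}}{3} = \frac{\left(- \frac{284}{9}\right)^{2}}{3} = \frac{1}{3} \cdot \frac{80656}{81} = \frac{80656}{243} \approx 331.92$)
$\frac{1}{t} = \frac{1}{\frac{80656}{243}} = \frac{243}{80656}$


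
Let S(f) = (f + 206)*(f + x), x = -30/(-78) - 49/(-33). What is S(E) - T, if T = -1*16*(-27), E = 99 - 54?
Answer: 4861529/429 ≈ 11332.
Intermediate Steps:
E = 45
x = 802/429 (x = -30*(-1/78) - 49*(-1/33) = 5/13 + 49/33 = 802/429 ≈ 1.8695)
S(f) = (206 + f)*(802/429 + f) (S(f) = (f + 206)*(f + 802/429) = (206 + f)*(802/429 + f))
T = 432 (T = -16*(-27) = 432)
S(E) - T = (165212/429 + 45² + (89176/429)*45) - 1*432 = (165212/429 + 2025 + 1337640/143) - 432 = 5046857/429 - 432 = 4861529/429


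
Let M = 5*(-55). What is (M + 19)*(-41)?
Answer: 10496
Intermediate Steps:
M = -275
(M + 19)*(-41) = (-275 + 19)*(-41) = -256*(-41) = 10496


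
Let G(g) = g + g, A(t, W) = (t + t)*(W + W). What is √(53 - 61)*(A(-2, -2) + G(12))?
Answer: 80*I*√2 ≈ 113.14*I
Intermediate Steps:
A(t, W) = 4*W*t (A(t, W) = (2*t)*(2*W) = 4*W*t)
G(g) = 2*g
√(53 - 61)*(A(-2, -2) + G(12)) = √(53 - 61)*(4*(-2)*(-2) + 2*12) = √(-8)*(16 + 24) = (2*I*√2)*40 = 80*I*√2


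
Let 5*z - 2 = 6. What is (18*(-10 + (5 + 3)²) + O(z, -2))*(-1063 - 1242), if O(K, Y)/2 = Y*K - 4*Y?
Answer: -2262588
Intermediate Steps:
z = 8/5 (z = ⅖ + (⅕)*6 = ⅖ + 6/5 = 8/5 ≈ 1.6000)
O(K, Y) = -8*Y + 2*K*Y (O(K, Y) = 2*(Y*K - 4*Y) = 2*(K*Y - 4*Y) = 2*(-4*Y + K*Y) = -8*Y + 2*K*Y)
(18*(-10 + (5 + 3)²) + O(z, -2))*(-1063 - 1242) = (18*(-10 + (5 + 3)²) + 2*(-2)*(-4 + 8/5))*(-1063 - 1242) = (18*(-10 + 8²) + 2*(-2)*(-12/5))*(-2305) = (18*(-10 + 64) + 48/5)*(-2305) = (18*54 + 48/5)*(-2305) = (972 + 48/5)*(-2305) = (4908/5)*(-2305) = -2262588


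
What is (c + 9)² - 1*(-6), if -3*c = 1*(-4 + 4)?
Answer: 87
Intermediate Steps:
c = 0 (c = -(-4 + 4)/3 = -0/3 = -⅓*0 = 0)
(c + 9)² - 1*(-6) = (0 + 9)² - 1*(-6) = 9² + 6 = 81 + 6 = 87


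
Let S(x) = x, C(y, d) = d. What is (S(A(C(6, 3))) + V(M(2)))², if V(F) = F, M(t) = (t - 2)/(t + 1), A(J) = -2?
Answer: 4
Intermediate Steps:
M(t) = (-2 + t)/(1 + t)
(S(A(C(6, 3))) + V(M(2)))² = (-2 + (-2 + 2)/(1 + 2))² = (-2 + 0/3)² = (-2 + (⅓)*0)² = (-2 + 0)² = (-2)² = 4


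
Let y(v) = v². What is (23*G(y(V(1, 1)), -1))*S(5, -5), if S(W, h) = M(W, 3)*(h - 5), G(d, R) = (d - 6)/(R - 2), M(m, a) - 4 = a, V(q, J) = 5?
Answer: 30590/3 ≈ 10197.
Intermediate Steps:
M(m, a) = 4 + a
G(d, R) = (-6 + d)/(-2 + R)
S(W, h) = -35 + 7*h (S(W, h) = (4 + 3)*(h - 5) = 7*(-5 + h) = -35 + 7*h)
(23*G(y(V(1, 1)), -1))*S(5, -5) = (23*((-6 + 5²)/(-2 - 1)))*(-35 + 7*(-5)) = (23*((-6 + 25)/(-3)))*(-35 - 35) = (23*(-⅓*19))*(-70) = (23*(-19/3))*(-70) = -437/3*(-70) = 30590/3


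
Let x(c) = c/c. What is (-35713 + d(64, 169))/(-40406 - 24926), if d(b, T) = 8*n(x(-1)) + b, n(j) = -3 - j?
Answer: 35681/65332 ≈ 0.54615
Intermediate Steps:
x(c) = 1
d(b, T) = -32 + b (d(b, T) = 8*(-3 - 1*1) + b = 8*(-3 - 1) + b = 8*(-4) + b = -32 + b)
(-35713 + d(64, 169))/(-40406 - 24926) = (-35713 + (-32 + 64))/(-40406 - 24926) = (-35713 + 32)/(-65332) = -35681*(-1/65332) = 35681/65332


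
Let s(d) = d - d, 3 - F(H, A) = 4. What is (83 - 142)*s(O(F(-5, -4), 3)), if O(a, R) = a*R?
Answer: 0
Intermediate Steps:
F(H, A) = -1 (F(H, A) = 3 - 1*4 = 3 - 4 = -1)
O(a, R) = R*a
s(d) = 0
(83 - 142)*s(O(F(-5, -4), 3)) = (83 - 142)*0 = -59*0 = 0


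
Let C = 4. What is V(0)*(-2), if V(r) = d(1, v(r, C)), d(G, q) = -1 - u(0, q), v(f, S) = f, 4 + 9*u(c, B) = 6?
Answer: 22/9 ≈ 2.4444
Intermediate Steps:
u(c, B) = 2/9 (u(c, B) = -4/9 + (⅑)*6 = -4/9 + ⅔ = 2/9)
d(G, q) = -11/9 (d(G, q) = -1 - 1*2/9 = -1 - 2/9 = -11/9)
V(r) = -11/9
V(0)*(-2) = -11/9*(-2) = 22/9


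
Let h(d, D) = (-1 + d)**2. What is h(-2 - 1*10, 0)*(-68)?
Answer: -11492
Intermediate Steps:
h(-2 - 1*10, 0)*(-68) = (-1 + (-2 - 1*10))**2*(-68) = (-1 + (-2 - 10))**2*(-68) = (-1 - 12)**2*(-68) = (-13)**2*(-68) = 169*(-68) = -11492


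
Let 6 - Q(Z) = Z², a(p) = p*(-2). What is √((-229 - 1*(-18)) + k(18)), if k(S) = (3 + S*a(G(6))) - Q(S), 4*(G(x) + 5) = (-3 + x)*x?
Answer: 8*√2 ≈ 11.314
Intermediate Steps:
G(x) = -5 + x*(-3 + x)/4 (G(x) = -5 + ((-3 + x)*x)/4 = -5 + (x*(-3 + x))/4 = -5 + x*(-3 + x)/4)
a(p) = -2*p
Q(Z) = 6 - Z²
k(S) = -3 + S + S² (k(S) = (3 + S*(-2*(-5 - ¾*6 + (¼)*6²))) - (6 - S²) = (3 + S*(-2*(-5 - 9/2 + (¼)*36))) + (-6 + S²) = (3 + S*(-2*(-5 - 9/2 + 9))) + (-6 + S²) = (3 + S*(-2*(-½))) + (-6 + S²) = (3 + S*1) + (-6 + S²) = (3 + S) + (-6 + S²) = -3 + S + S²)
√((-229 - 1*(-18)) + k(18)) = √((-229 - 1*(-18)) + (-3 + 18 + 18²)) = √((-229 + 18) + (-3 + 18 + 324)) = √(-211 + 339) = √128 = 8*√2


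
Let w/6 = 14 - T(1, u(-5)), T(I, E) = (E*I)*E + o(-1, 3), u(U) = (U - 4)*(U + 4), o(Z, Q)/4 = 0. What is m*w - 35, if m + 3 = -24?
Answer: 10819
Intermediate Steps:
m = -27 (m = -3 - 24 = -27)
o(Z, Q) = 0 (o(Z, Q) = 4*0 = 0)
u(U) = (-4 + U)*(4 + U)
T(I, E) = I*E**2 (T(I, E) = (E*I)*E + 0 = I*E**2 + 0 = I*E**2)
w = -402 (w = 6*(14 - (-16 + (-5)**2)**2) = 6*(14 - (-16 + 25)**2) = 6*(14 - 9**2) = 6*(14 - 81) = 6*(-67) = -402)
m*w - 35 = -27*(-402) - 35 = 10854 - 35 = 10819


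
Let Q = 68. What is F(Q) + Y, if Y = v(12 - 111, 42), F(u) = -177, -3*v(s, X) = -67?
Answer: -464/3 ≈ -154.67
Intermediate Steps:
v(s, X) = 67/3 (v(s, X) = -⅓*(-67) = 67/3)
Y = 67/3 ≈ 22.333
F(Q) + Y = -177 + 67/3 = -464/3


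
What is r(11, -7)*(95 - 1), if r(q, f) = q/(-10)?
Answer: -517/5 ≈ -103.40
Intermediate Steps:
r(q, f) = -q/10 (r(q, f) = q*(-⅒) = -q/10)
r(11, -7)*(95 - 1) = (-⅒*11)*(95 - 1) = -11/10*94 = -517/5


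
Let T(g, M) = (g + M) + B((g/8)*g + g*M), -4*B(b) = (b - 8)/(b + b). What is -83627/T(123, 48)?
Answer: -41720506776/85247551 ≈ -489.40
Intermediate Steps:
B(b) = -(-8 + b)/(8*b) (B(b) = -(b - 8)/(4*(b + b)) = -(-8 + b)/(4*(2*b)) = -(-8 + b)*1/(2*b)/4 = -(-8 + b)/(8*b))
T(g, M) = M + g + (8 - g²/8 - M*g)/(8*(g²/8 + M*g)) (T(g, M) = (g + M) + (8 - ((g/8)*g + g*M))/(8*((g/8)*g + g*M)) = (M + g) + (8 - ((g*(⅛))*g + M*g))/(8*((g*(⅛))*g + M*g)) = (M + g) + (8 - ((g/8)*g + M*g))/(8*((g/8)*g + M*g)) = (M + g) + (8 - (g²/8 + M*g))/(8*(g²/8 + M*g)) = (M + g) + (8 + (-g²/8 - M*g))/(8*(g²/8 + M*g)) = (M + g) + (8 - g²/8 - M*g)/(8*(g²/8 + M*g)) = M + g + (8 - g²/8 - M*g)/(8*(g²/8 + M*g)))
-83627/T(123, 48) = -83627*123*(123 + 8*48)/(8 - ⅛*123*(123 + 8*48) + 123*(48 + 123)*(123 + 8*48)) = -83627*123*(123 + 384)/(8 - ⅛*123*(123 + 384) + 123*171*(123 + 384)) = -83627*62361/(8 - ⅛*123*507 + 123*171*507) = -83627*62361/(8 - 62361/8 + 10663731) = -83627/((1/123)*(1/507)*(85247551/8)) = -83627/85247551/498888 = -83627*498888/85247551 = -41720506776/85247551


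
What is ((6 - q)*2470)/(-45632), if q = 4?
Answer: -1235/11408 ≈ -0.10826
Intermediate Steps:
((6 - q)*2470)/(-45632) = ((6 - 1*4)*2470)/(-45632) = ((6 - 4)*2470)*(-1/45632) = (2*2470)*(-1/45632) = 4940*(-1/45632) = -1235/11408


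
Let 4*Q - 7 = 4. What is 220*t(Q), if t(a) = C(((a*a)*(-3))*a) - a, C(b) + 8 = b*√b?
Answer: -2365 - 2415765*I*√33/128 ≈ -2365.0 - 1.0842e+5*I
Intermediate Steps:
Q = 11/4 (Q = 7/4 + (¼)*4 = 7/4 + 1 = 11/4 ≈ 2.7500)
C(b) = -8 + b^(3/2) (C(b) = -8 + b*√b = -8 + b^(3/2))
t(a) = -8 - a + 3*√3*(-a³)^(3/2) (t(a) = (-8 + (((a*a)*(-3))*a)^(3/2)) - a = (-8 + ((a²*(-3))*a)^(3/2)) - a = (-8 + ((-3*a²)*a)^(3/2)) - a = (-8 + (-3*a³)^(3/2)) - a = (-8 + 3*√3*(-a³)^(3/2)) - a = -8 - a + 3*√3*(-a³)^(3/2))
220*t(Q) = 220*(-8 - 1*11/4 + 3*√3*(-(11/4)³)^(3/2)) = 220*(-8 - 11/4 + 3*√3*(-1*1331/64)^(3/2)) = 220*(-8 - 11/4 + 3*√3*(-1331/64)^(3/2)) = 220*(-8 - 11/4 + 3*√3*(-14641*I*√11/512)) = 220*(-8 - 11/4 - 43923*I*√33/512) = 220*(-43/4 - 43923*I*√33/512) = -2365 - 2415765*I*√33/128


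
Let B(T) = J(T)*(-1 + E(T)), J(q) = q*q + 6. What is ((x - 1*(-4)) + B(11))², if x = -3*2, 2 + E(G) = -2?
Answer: 405769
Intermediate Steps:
J(q) = 6 + q² (J(q) = q² + 6 = 6 + q²)
E(G) = -4 (E(G) = -2 - 2 = -4)
x = -6
B(T) = -30 - 5*T² (B(T) = (6 + T²)*(-1 - 4) = (6 + T²)*(-5) = -30 - 5*T²)
((x - 1*(-4)) + B(11))² = ((-6 - 1*(-4)) + (-30 - 5*11²))² = ((-6 + 4) + (-30 - 5*121))² = (-2 + (-30 - 605))² = (-2 - 635)² = (-637)² = 405769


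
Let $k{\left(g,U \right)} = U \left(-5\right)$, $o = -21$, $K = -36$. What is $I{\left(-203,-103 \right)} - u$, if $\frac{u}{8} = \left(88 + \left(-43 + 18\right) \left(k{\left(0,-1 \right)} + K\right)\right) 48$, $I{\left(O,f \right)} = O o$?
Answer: $-327129$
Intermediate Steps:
$k{\left(g,U \right)} = - 5 U$
$I{\left(O,f \right)} = - 21 O$ ($I{\left(O,f \right)} = O \left(-21\right) = - 21 O$)
$u = 331392$ ($u = 8 \left(88 + \left(-43 + 18\right) \left(\left(-5\right) \left(-1\right) - 36\right)\right) 48 = 8 \left(88 - 25 \left(5 - 36\right)\right) 48 = 8 \left(88 - -775\right) 48 = 8 \left(88 + 775\right) 48 = 8 \cdot 863 \cdot 48 = 8 \cdot 41424 = 331392$)
$I{\left(-203,-103 \right)} - u = \left(-21\right) \left(-203\right) - 331392 = 4263 - 331392 = -327129$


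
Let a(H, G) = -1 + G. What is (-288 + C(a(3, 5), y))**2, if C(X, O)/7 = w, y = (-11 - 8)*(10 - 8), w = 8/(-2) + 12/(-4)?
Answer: 113569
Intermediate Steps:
w = -7 (w = 8*(-1/2) + 12*(-1/4) = -4 - 3 = -7)
y = -38 (y = -19*2 = -38)
C(X, O) = -49 (C(X, O) = 7*(-7) = -49)
(-288 + C(a(3, 5), y))**2 = (-288 - 49)**2 = (-337)**2 = 113569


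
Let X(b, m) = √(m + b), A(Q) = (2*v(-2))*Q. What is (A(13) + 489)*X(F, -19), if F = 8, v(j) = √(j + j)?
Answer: √11*(-52 + 489*I) ≈ -172.46 + 1621.8*I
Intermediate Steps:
v(j) = √2*√j (v(j) = √(2*j) = √2*√j)
A(Q) = 4*I*Q (A(Q) = (2*(√2*√(-2)))*Q = (2*(√2*(I*√2)))*Q = (2*(2*I))*Q = (4*I)*Q = 4*I*Q)
X(b, m) = √(b + m)
(A(13) + 489)*X(F, -19) = (4*I*13 + 489)*√(8 - 19) = (52*I + 489)*√(-11) = (489 + 52*I)*(I*√11) = I*√11*(489 + 52*I)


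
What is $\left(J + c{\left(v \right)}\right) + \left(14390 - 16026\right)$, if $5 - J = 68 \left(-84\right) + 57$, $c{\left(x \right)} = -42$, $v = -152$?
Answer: $3982$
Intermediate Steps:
$J = 5660$ ($J = 5 - \left(68 \left(-84\right) + 57\right) = 5 - \left(-5712 + 57\right) = 5 - -5655 = 5 + 5655 = 5660$)
$\left(J + c{\left(v \right)}\right) + \left(14390 - 16026\right) = \left(5660 - 42\right) + \left(14390 - 16026\right) = 5618 - 1636 = 3982$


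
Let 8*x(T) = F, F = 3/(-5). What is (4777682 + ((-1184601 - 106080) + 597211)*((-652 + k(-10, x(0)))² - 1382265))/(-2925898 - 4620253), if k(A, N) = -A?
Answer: -672740718152/7546151 ≈ -89150.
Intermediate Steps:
F = -⅗ (F = 3*(-⅕) = -⅗ ≈ -0.60000)
x(T) = -3/40 (x(T) = (⅛)*(-⅗) = -3/40)
(4777682 + ((-1184601 - 106080) + 597211)*((-652 + k(-10, x(0)))² - 1382265))/(-2925898 - 4620253) = (4777682 + ((-1184601 - 106080) + 597211)*((-652 - 1*(-10))² - 1382265))/(-2925898 - 4620253) = (4777682 + (-1290681 + 597211)*((-652 + 10)² - 1382265))/(-7546151) = (4777682 - 693470*((-642)² - 1382265))*(-1/7546151) = (4777682 - 693470*(412164 - 1382265))*(-1/7546151) = (4777682 - 693470*(-970101))*(-1/7546151) = (4777682 + 672735940470)*(-1/7546151) = 672740718152*(-1/7546151) = -672740718152/7546151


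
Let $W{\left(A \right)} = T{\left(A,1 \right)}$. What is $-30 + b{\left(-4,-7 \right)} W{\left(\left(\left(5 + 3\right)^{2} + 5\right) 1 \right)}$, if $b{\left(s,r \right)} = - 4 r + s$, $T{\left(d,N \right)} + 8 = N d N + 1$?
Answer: $1458$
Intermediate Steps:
$T{\left(d,N \right)} = -7 + d N^{2}$ ($T{\left(d,N \right)} = -8 + \left(N d N + 1\right) = -8 + \left(d N^{2} + 1\right) = -8 + \left(1 + d N^{2}\right) = -7 + d N^{2}$)
$b{\left(s,r \right)} = s - 4 r$
$W{\left(A \right)} = -7 + A$ ($W{\left(A \right)} = -7 + A 1^{2} = -7 + A 1 = -7 + A$)
$-30 + b{\left(-4,-7 \right)} W{\left(\left(\left(5 + 3\right)^{2} + 5\right) 1 \right)} = -30 + \left(-4 - -28\right) \left(-7 + \left(\left(5 + 3\right)^{2} + 5\right) 1\right) = -30 + \left(-4 + 28\right) \left(-7 + \left(8^{2} + 5\right) 1\right) = -30 + 24 \left(-7 + \left(64 + 5\right) 1\right) = -30 + 24 \left(-7 + 69 \cdot 1\right) = -30 + 24 \left(-7 + 69\right) = -30 + 24 \cdot 62 = -30 + 1488 = 1458$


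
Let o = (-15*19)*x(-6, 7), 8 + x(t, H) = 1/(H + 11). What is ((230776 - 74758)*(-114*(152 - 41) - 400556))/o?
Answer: -77361837336/2717 ≈ -2.8473e+7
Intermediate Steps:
x(t, H) = -8 + 1/(11 + H) (x(t, H) = -8 + 1/(H + 11) = -8 + 1/(11 + H))
o = 13585/6 (o = (-15*19)*((-87 - 8*7)/(11 + 7)) = -285*(-87 - 56)/18 = -95*(-143)/6 = -285*(-143/18) = 13585/6 ≈ 2264.2)
((230776 - 74758)*(-114*(152 - 41) - 400556))/o = ((230776 - 74758)*(-114*(152 - 41) - 400556))/(13585/6) = (156018*(-114*111 - 400556))*(6/13585) = (156018*(-12654 - 400556))*(6/13585) = (156018*(-413210))*(6/13585) = -64468197780*6/13585 = -77361837336/2717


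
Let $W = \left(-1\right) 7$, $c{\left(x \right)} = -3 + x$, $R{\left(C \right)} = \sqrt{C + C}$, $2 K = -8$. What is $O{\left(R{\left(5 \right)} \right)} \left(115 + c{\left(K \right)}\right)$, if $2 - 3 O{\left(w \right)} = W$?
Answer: $324$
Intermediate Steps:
$K = -4$ ($K = \frac{1}{2} \left(-8\right) = -4$)
$R{\left(C \right)} = \sqrt{2} \sqrt{C}$ ($R{\left(C \right)} = \sqrt{2 C} = \sqrt{2} \sqrt{C}$)
$W = -7$
$O{\left(w \right)} = 3$ ($O{\left(w \right)} = \frac{2}{3} - - \frac{7}{3} = \frac{2}{3} + \frac{7}{3} = 3$)
$O{\left(R{\left(5 \right)} \right)} \left(115 + c{\left(K \right)}\right) = 3 \left(115 - 7\right) = 3 \cdot 108 = 324$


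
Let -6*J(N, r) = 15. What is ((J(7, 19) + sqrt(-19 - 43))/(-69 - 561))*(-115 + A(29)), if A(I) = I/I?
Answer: -19/42 + 19*I*sqrt(62)/105 ≈ -0.45238 + 1.4248*I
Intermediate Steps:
A(I) = 1
J(N, r) = -5/2 (J(N, r) = -1/6*15 = -5/2)
((J(7, 19) + sqrt(-19 - 43))/(-69 - 561))*(-115 + A(29)) = ((-5/2 + sqrt(-19 - 43))/(-69 - 561))*(-115 + 1) = ((-5/2 + sqrt(-62))/(-630))*(-114) = ((-5/2 + I*sqrt(62))*(-1/630))*(-114) = (1/252 - I*sqrt(62)/630)*(-114) = -19/42 + 19*I*sqrt(62)/105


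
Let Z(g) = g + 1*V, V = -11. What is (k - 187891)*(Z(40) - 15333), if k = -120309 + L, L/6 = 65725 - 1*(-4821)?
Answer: -1761123104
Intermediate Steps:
L = 423276 (L = 6*(65725 - 1*(-4821)) = 6*(65725 + 4821) = 6*70546 = 423276)
k = 302967 (k = -120309 + 423276 = 302967)
Z(g) = -11 + g (Z(g) = g + 1*(-11) = g - 11 = -11 + g)
(k - 187891)*(Z(40) - 15333) = (302967 - 187891)*((-11 + 40) - 15333) = 115076*(29 - 15333) = 115076*(-15304) = -1761123104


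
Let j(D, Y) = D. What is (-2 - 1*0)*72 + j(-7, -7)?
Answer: -151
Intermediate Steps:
(-2 - 1*0)*72 + j(-7, -7) = (-2 - 1*0)*72 - 7 = (-2 + 0)*72 - 7 = -2*72 - 7 = -144 - 7 = -151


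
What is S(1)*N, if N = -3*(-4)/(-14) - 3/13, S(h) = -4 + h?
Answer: 297/91 ≈ 3.2637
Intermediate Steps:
N = -99/91 (N = 12*(-1/14) - 3*1/13 = -6/7 - 3/13 = -99/91 ≈ -1.0879)
S(1)*N = (-4 + 1)*(-99/91) = -3*(-99/91) = 297/91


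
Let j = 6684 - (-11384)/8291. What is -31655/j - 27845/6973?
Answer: -3373479619325/386502428444 ≈ -8.7282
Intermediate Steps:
j = 55428428/8291 (j = 6684 - (-11384)/8291 = 6684 - 1*(-11384/8291) = 6684 + 11384/8291 = 55428428/8291 ≈ 6685.4)
-31655/j - 27845/6973 = -31655/55428428/8291 - 27845/6973 = -31655*8291/55428428 - 27845*1/6973 = -262451605/55428428 - 27845/6973 = -3373479619325/386502428444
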